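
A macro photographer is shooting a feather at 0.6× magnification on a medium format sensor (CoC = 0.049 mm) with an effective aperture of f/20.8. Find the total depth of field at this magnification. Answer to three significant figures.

5.66 mm

At magnification m, DoF ≈ 2·N_eff·c/m² = 2 × 20.8 × 0.049 / 0.6² = 2.038 / 0.36 ≈ 5.66 mm.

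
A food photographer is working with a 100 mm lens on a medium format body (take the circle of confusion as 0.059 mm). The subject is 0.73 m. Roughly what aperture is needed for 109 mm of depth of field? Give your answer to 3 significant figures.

f/20

Write h = H − f = f²/(N·c). The thin-lens limits are Dn = s·h/(h + (s−f)) and Df = s·h/(h − (s−f)), so DoF = Df − Dn = 2·s·(s−f)·h / (h² − (s−f)²).
That is a quadratic in h: DoF·h² − 2·s·(s−f)·h − DoF·(s−f)² = 0 ⇒ h = (s−f)·(s + √(s² + DoF²)) / DoF = 630 × (730 + √(730² + 109²)) / 109 = 630 × (730 + 738.093) / 109 ≈ 8485.3 mm.
Then N = f²/(c·h) = 100² / (0.059 × 8485.3) = 10000 / 500.63 ≈ 20.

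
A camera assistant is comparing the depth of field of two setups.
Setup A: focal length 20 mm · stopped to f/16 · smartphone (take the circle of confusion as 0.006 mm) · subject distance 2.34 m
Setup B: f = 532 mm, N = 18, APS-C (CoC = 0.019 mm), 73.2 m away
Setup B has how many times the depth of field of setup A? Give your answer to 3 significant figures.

3.43

Setup A: H = 20²/(16×0.006) + 20 ≈ 4186.7 mm; DoF = Df − Dn = 5279.8 − 1503.1 ≈ 3776.7 mm.
Setup B: H = 532²/(18×0.019) + 532 ≈ 828087.6 mm; DoF = Df − Dn = 80246 − 67291 ≈ 12955 mm.
Ratio = 12955 / 3776.7 ≈ 3.43.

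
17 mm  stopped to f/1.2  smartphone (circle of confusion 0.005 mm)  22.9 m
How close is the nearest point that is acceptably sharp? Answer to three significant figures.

15.5 m

Hyperfocal distance H = f²/(N·c) + f = 17²/(1.2 × 0.005) + 17 = 289/0.006 + 17 ≈ 48183.7 mm ≈ 48.18 m.
Near limit Dn = s·(H − f)/(H + s − 2f) = 22900 × (48183.7 − 17) / (48183.7 + 22900 − 2 × 17) = 22900 × 48166.7 / 71049.7 ≈ 15525 mm ≈ 15.5 m.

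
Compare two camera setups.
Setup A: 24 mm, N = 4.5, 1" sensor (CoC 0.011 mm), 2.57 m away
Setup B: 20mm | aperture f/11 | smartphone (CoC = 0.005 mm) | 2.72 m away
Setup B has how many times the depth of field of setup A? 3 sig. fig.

1.98

Setup A: H = 24²/(4.5×0.011) + 24 ≈ 11660.4 mm; DoF = Df − Dn = 3289.8 − 2108.6 ≈ 1181.2 mm.
Setup B: H = 20²/(11×0.005) + 20 ≈ 7292.7 mm; DoF = Df − Dn = 4326.0 − 1983.6 ≈ 2342.4 mm.
Ratio = 2342.4 / 1181.2 ≈ 1.98.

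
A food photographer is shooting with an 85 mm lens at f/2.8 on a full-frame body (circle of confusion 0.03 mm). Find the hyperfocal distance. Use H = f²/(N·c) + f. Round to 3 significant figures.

Hyperfocal distance H = f²/(N·c) + f = 85²/(2.8 × 0.03) + 85 = 7225/0.084 + 85 ≈ 86096.9 mm ≈ 86.1 m.

86.1 m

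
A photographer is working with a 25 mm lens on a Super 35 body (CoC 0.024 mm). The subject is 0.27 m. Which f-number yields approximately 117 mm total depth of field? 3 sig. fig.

f/22

Write h = H − f = f²/(N·c). The thin-lens limits are Dn = s·h/(h + (s−f)) and Df = s·h/(h − (s−f)), so DoF = Df − Dn = 2·s·(s−f)·h / (h² − (s−f)²).
That is a quadratic in h: DoF·h² − 2·s·(s−f)·h − DoF·(s−f)² = 0 ⇒ h = (s−f)·(s + √(s² + DoF²)) / DoF = 245 × (270 + √(270² + 117²)) / 117 = 245 × (270 + 294.260) / 117 ≈ 1181.6 mm.
Then N = f²/(c·h) = 25² / (0.024 × 1181.6) = 625 / 28.358 ≈ 22.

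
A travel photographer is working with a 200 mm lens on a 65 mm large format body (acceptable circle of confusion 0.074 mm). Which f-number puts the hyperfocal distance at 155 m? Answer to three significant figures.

Rearrange H = f²/(N·c) + f for N: N = f² / ((H − f)·c).
N = 200² / ((155000 − 200) × 0.074) = 40000 / 11455 ≈ 3.49.

f/3.49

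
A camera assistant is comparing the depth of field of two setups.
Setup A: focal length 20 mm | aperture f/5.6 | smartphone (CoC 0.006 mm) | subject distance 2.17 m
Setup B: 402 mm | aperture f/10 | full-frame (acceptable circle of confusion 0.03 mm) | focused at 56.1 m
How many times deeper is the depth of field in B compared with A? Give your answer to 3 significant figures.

14.5

Setup A: H = 20²/(5.6×0.006) + 20 ≈ 11924.8 mm; DoF = Df − Dn = 2648.28 − 1838.05 ≈ 810.23 mm.
Setup B: H = 402²/(10×0.03) + 402 ≈ 539082.0 mm; DoF = Df − Dn = 62570 − 50843 ≈ 11727 mm.
Ratio = 11727 / 810.23 ≈ 14.5.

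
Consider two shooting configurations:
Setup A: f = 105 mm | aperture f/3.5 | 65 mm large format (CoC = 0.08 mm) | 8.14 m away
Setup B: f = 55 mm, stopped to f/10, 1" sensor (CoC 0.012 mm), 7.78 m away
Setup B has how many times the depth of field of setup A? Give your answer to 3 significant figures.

1.52

Setup A: H = 105²/(3.5×0.08) + 105 ≈ 39480.0 mm; DoF = Df − Dn = 10226.9 − 6760.4 ≈ 3466.5 mm.
Setup B: H = 55²/(10×0.012) + 55 ≈ 25263.3 mm; DoF = Df − Dn = 11217.6 − 5955.1 ≈ 5262.5 mm.
Ratio = 5262.5 / 3466.5 ≈ 1.52.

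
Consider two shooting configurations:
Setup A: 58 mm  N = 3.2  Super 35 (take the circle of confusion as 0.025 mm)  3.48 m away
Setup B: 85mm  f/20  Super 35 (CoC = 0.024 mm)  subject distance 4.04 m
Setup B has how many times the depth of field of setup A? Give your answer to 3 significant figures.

Setup A: H = 58²/(3.2×0.025) + 58 ≈ 42108.0 mm; DoF = Df − Dn = 3788.29 − 3218.11 ≈ 570.18 mm.
Setup B: H = 85²/(20×0.024) + 85 ≈ 15137.1 mm; DoF = Df − Dn = 5479.9 − 3199.4 ≈ 2280.5 mm.
Ratio = 2280.5 / 570.18 ≈ 4.00.

4.00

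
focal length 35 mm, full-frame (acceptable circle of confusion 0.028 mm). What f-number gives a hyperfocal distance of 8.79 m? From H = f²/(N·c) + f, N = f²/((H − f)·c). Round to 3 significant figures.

Rearrange H = f²/(N·c) + f for N: N = f² / ((H − f)·c).
N = 35² / ((8790 − 35) × 0.028) = 1225 / 245.1 ≈ 5.

f/5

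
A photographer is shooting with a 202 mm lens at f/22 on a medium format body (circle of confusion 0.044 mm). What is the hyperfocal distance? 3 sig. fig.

42.4 m

Hyperfocal distance H = f²/(N·c) + f = 202²/(22 × 0.044) + 202 = 40804/0.968 + 202 ≈ 42354.9 mm ≈ 42.4 m.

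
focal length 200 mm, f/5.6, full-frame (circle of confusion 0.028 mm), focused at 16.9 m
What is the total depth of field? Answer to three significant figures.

Hyperfocal distance H = f²/(N·c) + f = 200²/(5.6 × 0.028) + 200 = 40000/0.1568 + 200 ≈ 255302.0 mm ≈ 255.3 m.
Near limit Dn = s·(H − f)/(H + s − 2f) = 16900 × (255302.0 − 200) / (255302.0 + 16900 − 2 × 200) = 16900 × 255102.0 / 271802.0 ≈ 15861.6 mm.
Far limit Df = s·(H − f)/(H − s) = 16900 × (255302.0 − 200) / (255302.0 − 16900) = 16900 × 255102.0 / 238402.0 ≈ 18083.8 mm.
Depth of field = Df − Dn = 18083.8 − 15861.6 ≈ 2222.2 mm ≈ 2.22 m.

2.22 m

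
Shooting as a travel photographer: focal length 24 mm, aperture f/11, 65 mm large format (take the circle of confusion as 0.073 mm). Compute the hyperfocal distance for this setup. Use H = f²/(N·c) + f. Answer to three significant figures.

0.741 m

Hyperfocal distance H = f²/(N·c) + f = 24²/(11 × 0.073) + 24 = 576/0.803 + 24 ≈ 741.3 mm ≈ 0.741 m.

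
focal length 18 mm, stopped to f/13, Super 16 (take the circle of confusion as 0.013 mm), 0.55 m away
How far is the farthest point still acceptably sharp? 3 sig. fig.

Hyperfocal distance H = f²/(N·c) + f = 18²/(13 × 0.013) + 18 = 324/0.169 + 18 ≈ 1935.2 mm ≈ 1.935 m.
Far limit Df = s·(H − f)/(H − s) = 550 × (1935.2 − 18) / (1935.2 − 550) = 550 × 1917.2 / 1385.2 ≈ 761.24 mm ≈ 0.761 m.

0.761 m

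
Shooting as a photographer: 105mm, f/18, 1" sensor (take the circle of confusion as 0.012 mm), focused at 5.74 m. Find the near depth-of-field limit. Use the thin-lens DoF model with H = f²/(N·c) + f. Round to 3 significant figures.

Hyperfocal distance H = f²/(N·c) + f = 105²/(18 × 0.012) + 105 = 11025/0.216 + 105 ≈ 51146.7 mm ≈ 51.15 m.
Near limit Dn = s·(H − f)/(H + s − 2f) = 5740 × (51146.7 − 105) / (51146.7 + 5740 − 2 × 105) = 5740 × 51041.7 / 56676.7 ≈ 5169.3 mm ≈ 5.17 m.

5.17 m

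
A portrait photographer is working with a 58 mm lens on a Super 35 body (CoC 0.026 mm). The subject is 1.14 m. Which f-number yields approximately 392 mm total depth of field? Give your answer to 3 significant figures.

f/20

Write h = H − f = f²/(N·c). The thin-lens limits are Dn = s·h/(h + (s−f)) and Df = s·h/(h − (s−f)), so DoF = Df − Dn = 2·s·(s−f)·h / (h² − (s−f)²).
That is a quadratic in h: DoF·h² − 2·s·(s−f)·h − DoF·(s−f)² = 0 ⇒ h = (s−f)·(s + √(s² + DoF²)) / DoF = 1082 × (1140 + √(1140² + 392²)) / 392 = 1082 × (1140 + 1205.51) / 392 ≈ 6474.1 mm.
Then N = f²/(c·h) = 58² / (0.026 × 6474.1) = 3364 / 168.33 ≈ 20.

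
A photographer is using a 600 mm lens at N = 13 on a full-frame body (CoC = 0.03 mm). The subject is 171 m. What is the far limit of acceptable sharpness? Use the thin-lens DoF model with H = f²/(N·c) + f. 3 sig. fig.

210 m

Hyperfocal distance H = f²/(N·c) + f = 600²/(13 × 0.03) + 600 = 360000/0.39 + 600 ≈ 923676.9 mm ≈ 923.7 m.
Far limit Df = s·(H − f)/(H − s) = 171000 × (923676.9 − 600) / (923676.9 − 171000) = 171000 × 923076.9 / 752676.9 ≈ 209713 mm ≈ 210 m.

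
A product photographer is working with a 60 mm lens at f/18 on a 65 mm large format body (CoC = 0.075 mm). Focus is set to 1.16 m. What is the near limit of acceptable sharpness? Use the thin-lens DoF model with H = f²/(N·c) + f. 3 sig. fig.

Hyperfocal distance H = f²/(N·c) + f = 60²/(18 × 0.075) + 60 = 3600/1.35 + 60 ≈ 2726.7 mm ≈ 2.727 m.
Near limit Dn = s·(H − f)/(H + s − 2f) = 1160 × (2726.7 − 60) / (2726.7 + 1160 − 2 × 60) = 1160 × 2666.7 / 3766.7 ≈ 821.24 mm ≈ 0.821 m.

0.821 m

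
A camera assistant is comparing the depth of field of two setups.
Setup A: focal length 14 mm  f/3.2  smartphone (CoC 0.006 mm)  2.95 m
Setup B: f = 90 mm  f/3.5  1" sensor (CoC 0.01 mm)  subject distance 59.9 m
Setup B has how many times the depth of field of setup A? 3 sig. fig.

17.9

Setup A: H = 14²/(3.2×0.006) + 14 ≈ 10222.3 mm; DoF = Df − Dn = 4141.0 − 2291.1 ≈ 1849.9 mm.
Setup B: H = 90²/(3.5×0.01) + 90 ≈ 231518.6 mm; DoF = Df − Dn = 80775 − 47599 ≈ 33176 mm.
Ratio = 33176 / 1849.9 ≈ 17.9.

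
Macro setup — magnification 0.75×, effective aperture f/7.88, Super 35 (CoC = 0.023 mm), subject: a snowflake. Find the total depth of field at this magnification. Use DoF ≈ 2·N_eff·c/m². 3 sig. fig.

At magnification m, DoF ≈ 2·N_eff·c/m² = 2 × 7.88 × 0.023 / 0.75² = 0.3625 / 0.5625 ≈ 0.644 mm.

0.644 mm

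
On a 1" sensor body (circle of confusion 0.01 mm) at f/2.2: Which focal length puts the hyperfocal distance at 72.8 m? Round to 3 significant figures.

From H = f²/(N·c) + f, with f ≪ H: f ≈ √(H·N·c) = √(72800 × 2.2 × 0.01) = √1601.6 ≈ 40.02 mm.
The +f correction barely moves this — solving exactly, f² + N·c·f − N·c·H = 0 ⇒ f = (−N·c + √((N·c)² + 4·N·c·H))/2 = (−0.022 + √6406.4)/2 ≈ 40.009 mm, so f ≈ 40.0 mm.

40.0 mm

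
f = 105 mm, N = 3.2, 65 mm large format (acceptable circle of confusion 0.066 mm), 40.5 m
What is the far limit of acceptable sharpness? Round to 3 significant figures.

Hyperfocal distance H = f²/(N·c) + f = 105²/(3.2 × 0.066) + 105 = 11025/0.2112 + 105 ≈ 52306.7 mm ≈ 52.31 m.
Far limit Df = s·(H − f)/(H − s) = 40500 × (52306.7 − 105) / (52306.7 − 40500) = 40500 × 52201.7 / 11806.7 ≈ 179065 mm ≈ 179 m.

179 m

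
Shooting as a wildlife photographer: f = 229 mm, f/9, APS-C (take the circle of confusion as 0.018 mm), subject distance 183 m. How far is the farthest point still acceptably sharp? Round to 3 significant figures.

Hyperfocal distance H = f²/(N·c) + f = 229²/(9 × 0.018) + 229 = 52441/0.162 + 229 ≈ 323938.9 mm ≈ 323.9 m.
Far limit Df = s·(H − f)/(H − s) = 183000 × (323938.9 − 229) / (323938.9 − 183000) = 183000 × 323709.9 / 140938.9 ≈ 420316 mm ≈ 420 m.

420 m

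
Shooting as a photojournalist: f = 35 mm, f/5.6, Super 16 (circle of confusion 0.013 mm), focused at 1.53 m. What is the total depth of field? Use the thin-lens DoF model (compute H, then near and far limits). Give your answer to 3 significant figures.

Hyperfocal distance H = f²/(N·c) + f = 35²/(5.6 × 0.013) + 35 = 1225/0.0728 + 35 ≈ 16861.9 mm ≈ 16.86 m.
Near limit Dn = s·(H − f)/(H + s − 2f) = 1530 × (16861.9 − 35) / (16861.9 + 1530 − 2 × 35) = 1530 × 16826.9 / 18321.9 ≈ 1405.16 mm.
Far limit Df = s·(H − f)/(H − s) = 1530 × (16861.9 − 35) / (16861.9 − 1530) = 1530 × 16826.9 / 15331.9 ≈ 1679.19 mm.
Depth of field = Df − Dn = 1679.19 − 1405.16 ≈ 274.03 mm.

274 mm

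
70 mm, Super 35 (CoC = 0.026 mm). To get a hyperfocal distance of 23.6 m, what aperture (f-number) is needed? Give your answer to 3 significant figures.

Rearrange H = f²/(N·c) + f for N: N = f² / ((H − f)·c).
N = 70² / ((23600 − 70) × 0.026) = 4900 / 611.8 ≈ 8.01.

f/8.01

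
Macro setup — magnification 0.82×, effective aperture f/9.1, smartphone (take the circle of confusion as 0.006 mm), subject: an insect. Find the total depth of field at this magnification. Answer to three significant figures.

At magnification m, DoF ≈ 2·N_eff·c/m² = 2 × 9.1 × 0.006 / 0.82² = 0.1092 / 0.6724 ≈ 0.162 mm.

0.162 mm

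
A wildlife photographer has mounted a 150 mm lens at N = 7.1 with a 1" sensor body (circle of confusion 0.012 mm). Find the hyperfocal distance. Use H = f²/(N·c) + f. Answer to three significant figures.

Hyperfocal distance H = f²/(N·c) + f = 150²/(7.1 × 0.012) + 150 = 22500/0.0852 + 150 ≈ 264234.5 mm ≈ 264 m.

264 m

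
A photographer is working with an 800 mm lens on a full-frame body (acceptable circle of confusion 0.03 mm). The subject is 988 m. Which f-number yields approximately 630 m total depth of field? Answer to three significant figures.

f/6.30

Write h = H − f = f²/(N·c). The thin-lens limits are Dn = s·h/(h + (s−f)) and Df = s·h/(h − (s−f)), so DoF = Df − Dn = 2·s·(s−f)·h / (h² − (s−f)²).
That is a quadratic in h: DoF·h² − 2·s·(s−f)·h − DoF·(s−f)² = 0 ⇒ h = (s−f)·(s + √(s² + DoF²)) / DoF = 987200 × (988000 + √(988000² + 630000²)) / 630000 = 987200 × (988000 + 1171770) / 630000 ≈ 3384325 mm.
Then N = f²/(c·h) = 800² / (0.03 × 3384325) = 640000 / 101530 ≈ 6.30.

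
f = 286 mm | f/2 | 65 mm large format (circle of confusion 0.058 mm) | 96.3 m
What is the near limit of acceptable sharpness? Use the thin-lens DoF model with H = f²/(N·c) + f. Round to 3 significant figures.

84.8 m

Hyperfocal distance H = f²/(N·c) + f = 286²/(2 × 0.058) + 286 = 81796/0.116 + 286 ≈ 705423.9 mm ≈ 705.4 m.
Near limit Dn = s·(H − f)/(H + s − 2f) = 96300 × (705423.9 − 286) / (705423.9 + 96300 − 2 × 286) = 96300 × 705137.9 / 801151.9 ≈ 84759 mm ≈ 84.8 m.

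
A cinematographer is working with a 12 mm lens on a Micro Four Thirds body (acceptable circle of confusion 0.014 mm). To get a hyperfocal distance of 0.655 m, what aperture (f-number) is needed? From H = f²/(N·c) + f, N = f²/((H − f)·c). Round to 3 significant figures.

Rearrange H = f²/(N·c) + f for N: N = f² / ((H − f)·c).
N = 12² / ((655 − 12) × 0.014) = 144 / 9.002 ≈ 16.

f/16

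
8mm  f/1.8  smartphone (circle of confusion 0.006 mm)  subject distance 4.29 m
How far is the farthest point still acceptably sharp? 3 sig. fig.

15.5 m

Hyperfocal distance H = f²/(N·c) + f = 8²/(1.8 × 0.006) + 8 = 64/0.0108 + 8 ≈ 5933.9 mm ≈ 5.934 m.
Far limit Df = s·(H − f)/(H − s) = 4290 × (5933.9 − 8) / (5933.9 − 4290) = 4290 × 5925.9 / 1643.9 ≈ 15464 mm ≈ 15.5 m.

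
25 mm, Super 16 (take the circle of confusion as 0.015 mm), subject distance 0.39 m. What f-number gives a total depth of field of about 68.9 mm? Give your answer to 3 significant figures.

f/10

Write h = H − f = f²/(N·c). The thin-lens limits are Dn = s·h/(h + (s−f)) and Df = s·h/(h − (s−f)), so DoF = Df − Dn = 2·s·(s−f)·h / (h² − (s−f)²).
That is a quadratic in h: DoF·h² − 2·s·(s−f)·h − DoF·(s−f)² = 0 ⇒ h = (s−f)·(s + √(s² + DoF²)) / DoF = 365 × (390 + √(390² + 68.9²)) / 68.9 = 365 × (390 + 396.039) / 68.9 ≈ 4164.1 mm.
Then N = f²/(c·h) = 25² / (0.015 × 4164.1) = 625 / 62.461 ≈ 10.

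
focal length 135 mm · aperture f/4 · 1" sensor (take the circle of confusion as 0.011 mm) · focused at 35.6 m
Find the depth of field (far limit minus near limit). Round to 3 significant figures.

Hyperfocal distance H = f²/(N·c) + f = 135²/(4 × 0.011) + 135 = 18225/0.044 + 135 ≈ 414339.5 mm ≈ 414.3 m.
Near limit Dn = s·(H − f)/(H + s − 2f) = 35600 × (414339.5 − 135) / (414339.5 + 35600 − 2 × 135) = 35600 × 414204.5 / 449669.5 ≈ 32792.3 mm.
Far limit Df = s·(H − f)/(H − s) = 35600 × (414339.5 − 135) / (414339.5 − 35600) = 35600 × 414204.5 / 378739.5 ≈ 38933.6 mm.
Depth of field = Df − Dn = 38933.6 − 32792.3 ≈ 6141.3 mm ≈ 6.14 m.

6.14 m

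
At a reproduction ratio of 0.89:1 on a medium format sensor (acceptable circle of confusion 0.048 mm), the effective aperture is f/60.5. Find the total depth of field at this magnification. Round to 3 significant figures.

At magnification m, DoF ≈ 2·N_eff·c/m² = 2 × 60.5 × 0.048 / 0.89² = 5.808 / 0.7921 ≈ 7.33 mm.

7.33 mm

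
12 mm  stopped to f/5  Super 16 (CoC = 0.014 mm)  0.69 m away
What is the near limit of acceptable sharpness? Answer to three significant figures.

Hyperfocal distance H = f²/(N·c) + f = 12²/(5 × 0.014) + 12 = 144/0.07 + 12 ≈ 2069.1 mm ≈ 2.069 m.
Near limit Dn = s·(H − f)/(H + s − 2f) = 690 × (2069.1 − 12) / (2069.1 + 690 − 2 × 12) = 690 × 2057.1 / 2735.1 ≈ 518.96 mm ≈ 0.519 m.

0.519 m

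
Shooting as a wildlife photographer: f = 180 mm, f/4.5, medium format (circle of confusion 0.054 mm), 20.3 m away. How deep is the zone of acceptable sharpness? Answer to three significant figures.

Hyperfocal distance H = f²/(N·c) + f = 180²/(4.5 × 0.054) + 180 = 32400/0.243 + 180 ≈ 133513.3 mm ≈ 133.5 m.
Near limit Dn = s·(H − f)/(H + s − 2f) = 20300 × (133513.3 − 180) / (133513.3 + 20300 − 2 × 180) = 20300 × 133333.3 / 153453.3 ≈ 17638.4 mm.
Far limit Df = s·(H − f)/(H − s) = 20300 × (133513.3 − 180) / (133513.3 − 20300) = 20300 × 133333.3 / 113213.3 ≈ 23907.7 mm.
Depth of field = Df − Dn = 23907.7 − 17638.4 ≈ 6269.3 mm ≈ 6.27 m.

6.27 m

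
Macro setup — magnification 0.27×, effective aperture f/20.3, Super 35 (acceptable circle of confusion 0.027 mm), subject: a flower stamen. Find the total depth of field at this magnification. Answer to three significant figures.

At magnification m, DoF ≈ 2·N_eff·c/m² = 2 × 20.3 × 0.027 / 0.27² = 1.096 / 0.0729 ≈ 15 mm.

15.0 mm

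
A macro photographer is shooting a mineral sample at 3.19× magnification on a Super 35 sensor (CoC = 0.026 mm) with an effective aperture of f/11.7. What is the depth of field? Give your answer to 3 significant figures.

0.0598 mm

At magnification m, DoF ≈ 2·N_eff·c/m² = 2 × 11.7 × 0.026 / 3.19² = 0.6084 / 10.18 ≈ 0.0598 mm.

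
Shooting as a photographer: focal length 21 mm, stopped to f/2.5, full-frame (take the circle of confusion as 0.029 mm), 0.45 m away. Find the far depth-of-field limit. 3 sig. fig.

484 mm

Hyperfocal distance H = f²/(N·c) + f = 21²/(2.5 × 0.029) + 21 = 441/0.0725 + 21 ≈ 6103.8 mm ≈ 6.104 m.
Far limit Df = s·(H − f)/(H − s) = 450 × (6103.8 − 21) / (6103.8 − 450) = 450 × 6082.8 / 5653.8 ≈ 484.15 mm.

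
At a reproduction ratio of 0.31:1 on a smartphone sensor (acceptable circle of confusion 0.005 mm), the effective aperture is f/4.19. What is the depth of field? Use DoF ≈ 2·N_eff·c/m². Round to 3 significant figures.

0.436 mm

At magnification m, DoF ≈ 2·N_eff·c/m² = 2 × 4.19 × 0.005 / 0.31² = 0.0419 / 0.0961 ≈ 0.436 mm.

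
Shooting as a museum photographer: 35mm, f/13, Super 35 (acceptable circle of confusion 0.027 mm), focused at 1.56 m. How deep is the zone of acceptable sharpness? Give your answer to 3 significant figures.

1.69 m

Hyperfocal distance H = f²/(N·c) + f = 35²/(13 × 0.027) + 35 = 1225/0.351 + 35 ≈ 3525.0 mm ≈ 3.525 m.
Near limit Dn = s·(H − f)/(H + s − 2f) = 1560 × (3525.0 − 35) / (3525.0 + 1560 − 2 × 35) = 1560 × 3490.0 / 5015.0 ≈ 1085.6 mm.
Far limit Df = s·(H − f)/(H − s) = 1560 × (3525.0 − 35) / (3525.0 − 1560) = 1560 × 3490.0 / 1965.0 ≈ 2770.7 mm.
Depth of field = Df − Dn = 2770.7 − 1085.6 ≈ 1685.1 mm ≈ 1.69 m.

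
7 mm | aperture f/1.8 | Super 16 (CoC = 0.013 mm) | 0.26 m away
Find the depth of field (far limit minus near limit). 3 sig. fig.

63.8 mm

Hyperfocal distance H = f²/(N·c) + f = 7²/(1.8 × 0.013) + 7 = 49/0.0234 + 7 ≈ 2101.0 mm ≈ 2.101 m.
Near limit Dn = s·(H − f)/(H + s − 2f) = 260 × (2101.0 − 7) / (2101.0 + 260 − 2 × 7) = 260 × 2094.0 / 2347.0 ≈ 231.973 mm.
Far limit Df = s·(H − f)/(H − s) = 260 × (2101.0 − 7) / (2101.0 − 260) = 260 × 2094.0 / 1841.0 ≈ 295.730 mm.
Depth of field = Df − Dn = 295.730 − 231.973 ≈ 63.757 mm.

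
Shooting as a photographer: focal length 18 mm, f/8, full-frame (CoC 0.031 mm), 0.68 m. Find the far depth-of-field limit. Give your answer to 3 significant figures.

Hyperfocal distance H = f²/(N·c) + f = 18²/(8 × 0.031) + 18 = 324/0.248 + 18 ≈ 1324.5 mm ≈ 1.324 m.
Far limit Df = s·(H − f)/(H − s) = 680 × (1324.5 − 18) / (1324.5 − 680) = 680 × 1306.5 / 644.5 ≈ 1378.5 mm ≈ 1.38 m.

1.38 m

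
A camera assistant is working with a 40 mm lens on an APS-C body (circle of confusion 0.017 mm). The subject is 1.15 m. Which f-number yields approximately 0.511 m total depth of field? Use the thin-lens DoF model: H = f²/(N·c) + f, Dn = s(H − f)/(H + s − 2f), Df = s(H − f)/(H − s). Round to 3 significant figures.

f/18

Write h = H − f = f²/(N·c). The thin-lens limits are Dn = s·h/(h + (s−f)) and Df = s·h/(h − (s−f)), so DoF = Df − Dn = 2·s·(s−f)·h / (h² − (s−f)²).
That is a quadratic in h: DoF·h² − 2·s·(s−f)·h − DoF·(s−f)² = 0 ⇒ h = (s−f)·(s + √(s² + DoF²)) / DoF = 1110 × (1150 + √(1150² + 511²)) / 511 = 1110 × (1150 + 1258.42) / 511 ≈ 5231.6 mm.
Then N = f²/(c·h) = 40² / (0.017 × 5231.6) = 1600 / 88.937 ≈ 18.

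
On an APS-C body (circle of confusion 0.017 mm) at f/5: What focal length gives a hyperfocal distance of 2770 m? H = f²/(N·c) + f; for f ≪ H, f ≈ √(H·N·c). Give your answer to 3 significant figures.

485 mm

From H = f²/(N·c) + f, with f ≪ H: f ≈ √(H·N·c) = √(2770000 × 5 × 0.017) = √235450 ≈ 485.2 mm.
The +f correction barely moves this — solving exactly, f² + N·c·f − N·c·H = 0 ⇒ f = (−N·c + √((N·c)² + 4·N·c·H))/2 = (−0.085 + √941800)/2 ≈ 485.19 mm, so f ≈ 485 mm.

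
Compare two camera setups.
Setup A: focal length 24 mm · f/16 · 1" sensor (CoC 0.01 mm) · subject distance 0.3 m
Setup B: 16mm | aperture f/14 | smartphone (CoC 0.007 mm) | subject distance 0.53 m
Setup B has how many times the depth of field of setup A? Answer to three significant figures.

4.69

Setup A: H = 24²/(16×0.01) + 24 ≈ 3624.0 mm; DoF = Df − Dn = 324.910 − 278.638 ≈ 46.272 mm.
Setup B: H = 16²/(14×0.007) + 16 ≈ 2628.2 mm; DoF = Df − Dn = 659.83 − 442.86 ≈ 216.97 mm.
Ratio = 216.97 / 46.272 ≈ 4.69.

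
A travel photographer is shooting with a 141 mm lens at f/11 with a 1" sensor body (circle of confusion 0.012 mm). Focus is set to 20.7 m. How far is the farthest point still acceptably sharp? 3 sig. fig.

24.0 m

Hyperfocal distance H = f²/(N·c) + f = 141²/(11 × 0.012) + 141 = 19881/0.132 + 141 ≈ 150754.6 mm ≈ 150.8 m.
Far limit Df = s·(H − f)/(H − s) = 20700 × (150754.6 − 141) / (150754.6 − 20700) = 20700 × 150613.6 / 130054.6 ≈ 23972 mm ≈ 24.0 m.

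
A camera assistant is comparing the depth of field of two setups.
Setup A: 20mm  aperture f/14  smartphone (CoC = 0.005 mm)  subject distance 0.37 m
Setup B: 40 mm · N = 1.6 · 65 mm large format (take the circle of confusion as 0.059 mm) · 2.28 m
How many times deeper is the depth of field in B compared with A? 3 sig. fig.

Setup A: H = 20²/(14×0.005) + 20 ≈ 5734.3 mm; DoF = Df − Dn = 394.141 − 348.645 ≈ 45.496 mm.
Setup B: H = 40²/(1.6×0.059) + 40 ≈ 16989.2 mm; DoF = Df − Dn = 2627.21 − 2013.85 ≈ 613.36 mm.
Ratio = 613.36 / 45.496 ≈ 13.5.

13.5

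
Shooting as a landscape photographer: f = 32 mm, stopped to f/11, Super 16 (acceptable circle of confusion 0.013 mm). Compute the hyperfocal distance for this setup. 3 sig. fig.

Hyperfocal distance H = f²/(N·c) + f = 32²/(11 × 0.013) + 32 = 1024/0.143 + 32 ≈ 7192.8 mm ≈ 7.19 m.

7.19 m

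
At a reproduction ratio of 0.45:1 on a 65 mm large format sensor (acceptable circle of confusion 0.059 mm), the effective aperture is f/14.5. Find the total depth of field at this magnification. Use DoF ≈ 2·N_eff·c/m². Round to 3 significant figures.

8.45 mm

At magnification m, DoF ≈ 2·N_eff·c/m² = 2 × 14.5 × 0.059 / 0.45² = 1.711 / 0.2025 ≈ 8.45 mm.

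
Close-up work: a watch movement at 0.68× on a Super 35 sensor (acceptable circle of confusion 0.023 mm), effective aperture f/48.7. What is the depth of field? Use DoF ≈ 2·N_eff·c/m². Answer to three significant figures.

4.84 mm

At magnification m, DoF ≈ 2·N_eff·c/m² = 2 × 48.7 × 0.023 / 0.68² = 2.24 / 0.4624 ≈ 4.84 mm.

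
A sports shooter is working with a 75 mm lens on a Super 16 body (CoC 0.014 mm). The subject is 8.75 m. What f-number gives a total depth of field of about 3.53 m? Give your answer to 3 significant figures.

Write h = H − f = f²/(N·c). The thin-lens limits are Dn = s·h/(h + (s−f)) and Df = s·h/(h − (s−f)), so DoF = Df − Dn = 2·s·(s−f)·h / (h² − (s−f)²).
That is a quadratic in h: DoF·h² − 2·s·(s−f)·h − DoF·(s−f)² = 0 ⇒ h = (s−f)·(s + √(s² + DoF²)) / DoF = 8675 × (8750 + √(8750² + 3530²)) / 3530 = 8675 × (8750 + 9435.22) / 3530 ≈ 44690 mm.
Then N = f²/(c·h) = 75² / (0.014 × 44690) = 5625 / 625.66 ≈ 8.99.

f/8.99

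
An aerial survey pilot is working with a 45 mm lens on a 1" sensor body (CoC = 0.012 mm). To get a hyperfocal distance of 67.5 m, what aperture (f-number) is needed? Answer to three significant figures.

Rearrange H = f²/(N·c) + f for N: N = f² / ((H − f)·c).
N = 45² / ((67500 − 45) × 0.012) = 2025 / 809.5 ≈ 2.50.

f/2.50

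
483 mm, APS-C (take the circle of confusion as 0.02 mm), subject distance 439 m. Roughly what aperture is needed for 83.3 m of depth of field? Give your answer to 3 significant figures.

f/2.50

Write h = H − f = f²/(N·c). The thin-lens limits are Dn = s·h/(h + (s−f)) and Df = s·h/(h − (s−f)), so DoF = Df − Dn = 2·s·(s−f)·h / (h² − (s−f)²).
That is a quadratic in h: DoF·h² − 2·s·(s−f)·h − DoF·(s−f)² = 0 ⇒ h = (s−f)·(s + √(s² + DoF²)) / DoF = 438517 × (439000 + √(439000² + 83300²)) / 83300 = 438517 × (439000 + 446833) / 83300 ≈ 4663300 mm.
Then N = f²/(c·h) = 483² / (0.02 × 4663300) = 233289 / 93266 ≈ 2.50.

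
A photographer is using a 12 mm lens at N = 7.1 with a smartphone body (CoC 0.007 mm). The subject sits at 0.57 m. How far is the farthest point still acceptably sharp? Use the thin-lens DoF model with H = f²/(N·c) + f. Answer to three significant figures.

0.706 m

Hyperfocal distance H = f²/(N·c) + f = 12²/(7.1 × 0.007) + 12 = 144/0.0497 + 12 ≈ 2909.4 mm ≈ 2.909 m.
Far limit Df = s·(H − f)/(H − s) = 570 × (2909.4 − 12) / (2909.4 − 570) = 570 × 2897.4 / 2339.4 ≈ 705.96 mm ≈ 0.706 m.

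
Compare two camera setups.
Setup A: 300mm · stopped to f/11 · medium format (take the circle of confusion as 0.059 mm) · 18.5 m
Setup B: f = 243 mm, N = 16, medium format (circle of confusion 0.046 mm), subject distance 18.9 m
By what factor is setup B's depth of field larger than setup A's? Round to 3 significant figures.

Setup A: H = 300²/(11×0.059) + 300 ≈ 138974.9 mm; DoF = Df − Dn = 21294.8 − 16353.7 ≈ 4941.1 mm.
Setup B: H = 243²/(16×0.046) + 243 ≈ 80472.6 mm; DoF = Df − Dn = 24626.9 − 15334.1 ≈ 9292.8 mm.
Ratio = 9292.8 / 4941.1 ≈ 1.88.

1.88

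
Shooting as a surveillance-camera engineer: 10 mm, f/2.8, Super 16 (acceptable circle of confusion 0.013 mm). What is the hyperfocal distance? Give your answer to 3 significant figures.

2.76 m

Hyperfocal distance H = f²/(N·c) + f = 10²/(2.8 × 0.013) + 10 = 100/0.0364 + 10 ≈ 2757.3 mm ≈ 2.76 m.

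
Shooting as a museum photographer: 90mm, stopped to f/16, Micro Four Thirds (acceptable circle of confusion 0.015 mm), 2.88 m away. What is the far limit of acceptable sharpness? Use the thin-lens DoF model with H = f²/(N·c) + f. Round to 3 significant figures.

Hyperfocal distance H = f²/(N·c) + f = 90²/(16 × 0.015) + 90 = 8100/0.24 + 90 ≈ 33840.0 mm ≈ 33.84 m.
Far limit Df = s·(H − f)/(H − s) = 2880 × (33840.0 − 90) / (33840.0 − 2880) = 2880 × 33750.0 / 30960.0 ≈ 3139.5 mm ≈ 3.14 m.

3.14 m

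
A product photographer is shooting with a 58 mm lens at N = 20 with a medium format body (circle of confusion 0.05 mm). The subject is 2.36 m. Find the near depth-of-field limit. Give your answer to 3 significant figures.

Hyperfocal distance H = f²/(N·c) + f = 58²/(20 × 0.05) + 58 = 3364/1 + 58 ≈ 3422.0 mm ≈ 3.422 m.
Near limit Dn = s·(H − f)/(H + s − 2f) = 2360 × (3422.0 − 58) / (3422.0 + 2360 − 2 × 58) = 2360 × 3364.0 / 5666.0 ≈ 1401.2 mm ≈ 1.40 m.

1.40 m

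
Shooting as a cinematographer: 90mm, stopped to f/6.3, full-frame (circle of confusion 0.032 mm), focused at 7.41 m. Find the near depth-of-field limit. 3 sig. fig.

Hyperfocal distance H = f²/(N·c) + f = 90²/(6.3 × 0.032) + 90 = 8100/0.2016 + 90 ≈ 40268.6 mm ≈ 40.27 m.
Near limit Dn = s·(H − f)/(H + s − 2f) = 7410 × (40268.6 − 90) / (40268.6 + 7410 − 2 × 90) = 7410 × 40178.6 / 47498.6 ≈ 6268.0 mm ≈ 6.27 m.

6.27 m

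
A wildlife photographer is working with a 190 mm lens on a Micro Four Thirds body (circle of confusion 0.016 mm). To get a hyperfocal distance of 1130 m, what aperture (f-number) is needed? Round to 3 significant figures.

f/2.00

Rearrange H = f²/(N·c) + f for N: N = f² / ((H − f)·c).
N = 190² / ((1130000 − 190) × 0.016) = 36100 / 18077 ≈ 2.00.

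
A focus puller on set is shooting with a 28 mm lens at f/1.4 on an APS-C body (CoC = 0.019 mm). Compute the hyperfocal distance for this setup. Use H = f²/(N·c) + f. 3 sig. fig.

29.5 m

Hyperfocal distance H = f²/(N·c) + f = 28²/(1.4 × 0.019) + 28 = 784/0.0266 + 28 ≈ 29501.7 mm ≈ 29.5 m.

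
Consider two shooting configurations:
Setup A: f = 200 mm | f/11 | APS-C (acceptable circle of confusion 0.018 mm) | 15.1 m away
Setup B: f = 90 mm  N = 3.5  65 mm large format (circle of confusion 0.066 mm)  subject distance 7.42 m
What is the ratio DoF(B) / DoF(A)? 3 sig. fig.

1.45

Setup A: H = 200²/(11×0.018) + 200 ≈ 202220.2 mm; DoF = Df − Dn = 16302.4 − 14062.8 ≈ 2239.6 mm.
Setup B: H = 90²/(3.5×0.066) + 90 ≈ 35154.9 mm; DoF = Df − Dn = 9381.0 − 6137.1 ≈ 3243.9 mm.
Ratio = 3243.9 / 2239.6 ≈ 1.45.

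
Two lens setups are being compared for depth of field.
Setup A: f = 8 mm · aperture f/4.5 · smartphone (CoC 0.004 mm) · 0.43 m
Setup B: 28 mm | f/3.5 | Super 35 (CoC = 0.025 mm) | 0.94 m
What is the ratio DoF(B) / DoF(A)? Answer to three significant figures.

Setup A: H = 8²/(4.5×0.004) + 8 ≈ 3563.6 mm; DoF = Df − Dn = 487.91 − 384.38 ≈ 103.53 mm.
Setup B: H = 28²/(3.5×0.025) + 28 ≈ 8988.0 mm; DoF = Df − Dn = 1046.52 − 853.16 ≈ 193.36 mm.
Ratio = 193.36 / 103.53 ≈ 1.87.

1.87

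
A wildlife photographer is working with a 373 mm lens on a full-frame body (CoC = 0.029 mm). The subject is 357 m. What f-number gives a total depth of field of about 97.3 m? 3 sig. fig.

f/1.80

Write h = H − f = f²/(N·c). The thin-lens limits are Dn = s·h/(h + (s−f)) and Df = s·h/(h − (s−f)), so DoF = Df − Dn = 2·s·(s−f)·h / (h² − (s−f)²).
That is a quadratic in h: DoF·h² − 2·s·(s−f)·h − DoF·(s−f)² = 0 ⇒ h = (s−f)·(s + √(s² + DoF²)) / DoF = 356627 × (357000 + √(357000² + 97300²)) / 97300 = 356627 × (357000 + 370022) / 97300 ≈ 2664704 mm.
Then N = f²/(c·h) = 373² / (0.029 × 2664704) = 139129 / 77276 ≈ 1.80.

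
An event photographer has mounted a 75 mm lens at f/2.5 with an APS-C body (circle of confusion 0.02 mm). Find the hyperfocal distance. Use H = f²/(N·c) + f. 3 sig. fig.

Hyperfocal distance H = f²/(N·c) + f = 75²/(2.5 × 0.02) + 75 = 5625/0.05 + 75 ≈ 112575.0 mm ≈ 113 m.

113 m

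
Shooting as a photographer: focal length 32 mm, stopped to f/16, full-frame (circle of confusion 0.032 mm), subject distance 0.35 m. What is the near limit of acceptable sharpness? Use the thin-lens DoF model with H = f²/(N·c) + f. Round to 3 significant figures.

302 mm

Hyperfocal distance H = f²/(N·c) + f = 32²/(16 × 0.032) + 32 = 1024/0.512 + 32 ≈ 2032.0 mm ≈ 2.032 m.
Near limit Dn = s·(H − f)/(H + s − 2f) = 350 × (2032.0 − 32) / (2032.0 + 350 − 2 × 32) = 350 × 2000.0 / 2318.0 ≈ 301.98 mm.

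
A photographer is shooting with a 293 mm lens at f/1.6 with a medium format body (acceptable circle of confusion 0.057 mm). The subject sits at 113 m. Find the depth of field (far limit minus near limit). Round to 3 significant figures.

Hyperfocal distance H = f²/(N·c) + f = 293²/(1.6 × 0.057) + 293 = 85849/0.0912 + 293 ≈ 941619.8 mm ≈ 941.6 m.
Near limit Dn = s·(H − f)/(H + s − 2f) = 113000 × (941619.8 − 293) / (941619.8 + 113000 − 2 × 293) = 113000 × 941326.8 / 1054033.8 ≈ 100917 mm.
Far limit Df = s·(H − f)/(H − s) = 113000 × (941619.8 − 293) / (941619.8 − 113000) = 113000 × 941326.8 / 828619.8 ≈ 128370 mm.
Depth of field = Df − Dn = 128370 − 100917 ≈ 27453 mm ≈ 27.5 m.

27.5 m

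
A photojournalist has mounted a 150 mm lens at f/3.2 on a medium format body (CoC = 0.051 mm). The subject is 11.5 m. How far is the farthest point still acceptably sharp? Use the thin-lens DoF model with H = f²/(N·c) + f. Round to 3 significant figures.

12.5 m

Hyperfocal distance H = f²/(N·c) + f = 150²/(3.2 × 0.051) + 150 = 22500/0.1632 + 150 ≈ 138017.6 mm ≈ 138.0 m.
Far limit Df = s·(H − f)/(H − s) = 11500 × (138017.6 − 150) / (138017.6 − 11500) = 11500 × 137867.6 / 126517.6 ≈ 12532 mm ≈ 12.5 m.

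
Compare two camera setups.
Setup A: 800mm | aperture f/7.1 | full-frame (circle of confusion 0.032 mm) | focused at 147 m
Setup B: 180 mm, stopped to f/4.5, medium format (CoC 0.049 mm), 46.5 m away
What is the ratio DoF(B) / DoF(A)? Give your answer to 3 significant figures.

2.13

Setup A: H = 800²/(7.1×0.032) + 800 ≈ 2817701.4 mm; DoF = Df − Dn = 155047 − 139747 ≈ 15300 mm.
Setup B: H = 180²/(4.5×0.049) + 180 ≈ 147118.8 mm; DoF = Df − Dn = 67906 − 35355 ≈ 32551 mm.
Ratio = 32551 / 15300 ≈ 2.13.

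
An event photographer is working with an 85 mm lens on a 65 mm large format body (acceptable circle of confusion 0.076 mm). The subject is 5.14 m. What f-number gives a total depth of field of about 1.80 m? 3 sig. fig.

Write h = H − f = f²/(N·c). The thin-lens limits are Dn = s·h/(h + (s−f)) and Df = s·h/(h − (s−f)), so DoF = Df − Dn = 2·s·(s−f)·h / (h² − (s−f)²).
That is a quadratic in h: DoF·h² − 2·s·(s−f)·h − DoF·(s−f)² = 0 ⇒ h = (s−f)·(s + √(s² + DoF²)) / DoF = 5055 × (5140 + √(5140² + 1800²)) / 1800 = 5055 × (5140 + 5446.06) / 1800 ≈ 29729 mm.
Then N = f²/(c·h) = 85² / (0.076 × 29729) = 7225 / 2259.4 ≈ 3.20.

f/3.20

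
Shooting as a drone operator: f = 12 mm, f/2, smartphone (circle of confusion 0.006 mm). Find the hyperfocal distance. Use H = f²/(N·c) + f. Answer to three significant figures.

12.0 m

Hyperfocal distance H = f²/(N·c) + f = 12²/(2 × 0.006) + 12 = 144/0.012 + 12 ≈ 12012.0 mm ≈ 12.0 m.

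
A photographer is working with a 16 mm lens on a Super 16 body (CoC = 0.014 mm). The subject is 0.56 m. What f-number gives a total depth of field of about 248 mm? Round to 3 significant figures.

f/7.11

Write h = H − f = f²/(N·c). The thin-lens limits are Dn = s·h/(h + (s−f)) and Df = s·h/(h − (s−f)), so DoF = Df − Dn = 2·s·(s−f)·h / (h² − (s−f)²).
That is a quadratic in h: DoF·h² − 2·s·(s−f)·h − DoF·(s−f)² = 0 ⇒ h = (s−f)·(s + √(s² + DoF²)) / DoF = 544 × (560 + √(560² + 248²)) / 248 = 544 × (560 + 612.457) / 248 ≈ 2571.8 mm.
Then N = f²/(c·h) = 16² / (0.014 × 2571.8) = 256 / 36.006 ≈ 7.11.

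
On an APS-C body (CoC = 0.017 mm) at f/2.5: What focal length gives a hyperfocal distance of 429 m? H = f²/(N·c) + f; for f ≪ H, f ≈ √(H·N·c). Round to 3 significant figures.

135 mm

From H = f²/(N·c) + f, with f ≪ H: f ≈ √(H·N·c) = √(429000 × 2.5 × 0.017) = √18232 ≈ 135.0 mm.
The +f correction barely moves this — solving exactly, f² + N·c·f − N·c·H = 0 ⇒ f = (−N·c + √((N·c)² + 4·N·c·H))/2 = (−0.0425 + √72930)/2 ≈ 135.01 mm, so f ≈ 135 mm.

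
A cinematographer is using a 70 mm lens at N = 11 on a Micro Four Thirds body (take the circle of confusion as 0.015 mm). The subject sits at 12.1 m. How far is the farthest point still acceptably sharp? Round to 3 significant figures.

Hyperfocal distance H = f²/(N·c) + f = 70²/(11 × 0.015) + 70 = 4900/0.165 + 70 ≈ 29767.0 mm ≈ 29.77 m.
Far limit Df = s·(H − f)/(H − s) = 12100 × (29767.0 − 70) / (29767.0 − 12100) = 12100 × 29697.0 / 17667.0 ≈ 20339 mm ≈ 20.3 m.

20.3 m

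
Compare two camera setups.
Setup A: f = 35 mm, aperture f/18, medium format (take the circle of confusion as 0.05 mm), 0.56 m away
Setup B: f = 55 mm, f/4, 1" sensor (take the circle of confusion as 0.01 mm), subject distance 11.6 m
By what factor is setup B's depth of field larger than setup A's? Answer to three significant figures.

7.15

Setup A: H = 35²/(18×0.05) + 35 ≈ 1396.1 mm; DoF = Df − Dn = 911.63 − 404.12 ≈ 507.51 mm.
Setup B: H = 55²/(4×0.01) + 55 ≈ 75680.0 mm; DoF = Df − Dn = 13689.9 − 10063.7 ≈ 3626.2 mm.
Ratio = 3626.2 / 507.51 ≈ 7.15.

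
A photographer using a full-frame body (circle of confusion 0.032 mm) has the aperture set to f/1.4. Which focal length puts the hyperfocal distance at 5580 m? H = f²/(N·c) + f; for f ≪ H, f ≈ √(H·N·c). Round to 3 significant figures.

From H = f²/(N·c) + f, with f ≪ H: f ≈ √(H·N·c) = √(5580000 × 1.4 × 0.032) = √249984 ≈ 500.0 mm.
The +f correction barely moves this — solving exactly, f² + N·c·f − N·c·H = 0 ⇒ f = (−N·c + √((N·c)² + 4·N·c·H))/2 = (−0.0448 + √999936)/2 ≈ 499.96 mm, so f ≈ 500 mm.

500 mm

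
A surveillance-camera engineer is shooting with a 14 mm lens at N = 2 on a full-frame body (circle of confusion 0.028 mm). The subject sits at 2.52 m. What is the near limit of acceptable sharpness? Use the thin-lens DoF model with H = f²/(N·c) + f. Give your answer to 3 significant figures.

1.47 m

Hyperfocal distance H = f²/(N·c) + f = 14²/(2 × 0.028) + 14 = 196/0.056 + 14 ≈ 3514.0 mm ≈ 3.514 m.
Near limit Dn = s·(H − f)/(H + s − 2f) = 2520 × (3514.0 − 14) / (3514.0 + 2520 − 2 × 14) = 2520 × 3500.0 / 6006.0 ≈ 1468.5 mm ≈ 1.47 m.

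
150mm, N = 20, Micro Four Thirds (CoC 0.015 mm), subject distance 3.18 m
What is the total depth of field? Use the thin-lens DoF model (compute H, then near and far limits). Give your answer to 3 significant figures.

257 mm

Hyperfocal distance H = f²/(N·c) + f = 150²/(20 × 0.015) + 150 = 22500/0.3 + 150 ≈ 75150.0 mm ≈ 75.15 m.
Near limit Dn = s·(H − f)/(H + s − 2f) = 3180 × (75150.0 − 150) / (75150.0 + 3180 − 2 × 150) = 3180 × 75000.0 / 78030.0 ≈ 3056.52 mm.
Far limit Df = s·(H − f)/(H − s) = 3180 × (75150.0 − 150) / (75150.0 − 3180) = 3180 × 75000.0 / 71970.0 ≈ 3313.88 mm.
Depth of field = Df − Dn = 3313.88 − 3056.52 ≈ 257.36 mm.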